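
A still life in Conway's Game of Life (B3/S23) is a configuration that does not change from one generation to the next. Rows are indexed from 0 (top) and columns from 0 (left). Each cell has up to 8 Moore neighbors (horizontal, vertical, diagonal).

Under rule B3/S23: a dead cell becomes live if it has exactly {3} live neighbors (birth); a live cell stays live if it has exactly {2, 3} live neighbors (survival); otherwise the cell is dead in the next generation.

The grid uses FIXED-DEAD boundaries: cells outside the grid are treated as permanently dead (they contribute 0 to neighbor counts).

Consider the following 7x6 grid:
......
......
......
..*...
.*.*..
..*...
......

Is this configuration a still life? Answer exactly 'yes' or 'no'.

Compute generation 1 and compare to generation 0 (given above):
Generation 1:
......
......
......
..*...
.*.*..
..*...
......
The grids are IDENTICAL -> still life.

Answer: yes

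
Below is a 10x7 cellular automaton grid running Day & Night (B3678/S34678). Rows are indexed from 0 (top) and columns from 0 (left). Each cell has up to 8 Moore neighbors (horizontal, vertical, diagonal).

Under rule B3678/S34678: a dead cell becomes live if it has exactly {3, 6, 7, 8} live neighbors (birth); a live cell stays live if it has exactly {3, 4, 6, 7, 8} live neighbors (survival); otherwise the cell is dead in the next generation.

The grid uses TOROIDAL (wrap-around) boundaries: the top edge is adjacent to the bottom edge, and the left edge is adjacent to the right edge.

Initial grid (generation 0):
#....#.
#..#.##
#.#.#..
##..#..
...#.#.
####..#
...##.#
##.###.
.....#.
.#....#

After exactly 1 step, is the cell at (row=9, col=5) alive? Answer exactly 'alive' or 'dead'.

Answer: alive

Derivation:
Simulating step by step:
Generation 0 (given above): 30 live cells
Generation 1: 31 live cells
##..###
#....#.
#...#..
.##.###
...#...
#.##..#
#.#...#
..##.#.
.##..#.
#....##

Cell (9,5) at generation 1: 1 -> alive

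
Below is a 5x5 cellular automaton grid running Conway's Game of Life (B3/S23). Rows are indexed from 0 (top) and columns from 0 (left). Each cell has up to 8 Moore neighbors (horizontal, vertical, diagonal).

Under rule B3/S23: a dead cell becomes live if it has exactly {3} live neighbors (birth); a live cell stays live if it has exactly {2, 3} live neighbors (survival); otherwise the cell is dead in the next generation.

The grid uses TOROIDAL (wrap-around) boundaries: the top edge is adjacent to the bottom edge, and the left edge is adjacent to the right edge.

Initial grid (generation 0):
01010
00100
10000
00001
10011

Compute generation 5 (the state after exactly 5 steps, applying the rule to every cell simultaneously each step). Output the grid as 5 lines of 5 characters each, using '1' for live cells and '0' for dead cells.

Simulating step by step:
Generation 0 (given above): 8 live cells
Generation 1: 9 live cells
11010
01100
00000
00010
10110
Generation 2: 11 live cells
10010
11100
00100
00111
10010
Generation 3: 13 live cells
10010
10111
10001
01101
11000
Generation 4: 6 live cells
00010
00100
00000
00111
00010
Generation 5: 6 live cells
(generation 5 grid is the final answer)

Answer: 00110
00000
00100
00111
00000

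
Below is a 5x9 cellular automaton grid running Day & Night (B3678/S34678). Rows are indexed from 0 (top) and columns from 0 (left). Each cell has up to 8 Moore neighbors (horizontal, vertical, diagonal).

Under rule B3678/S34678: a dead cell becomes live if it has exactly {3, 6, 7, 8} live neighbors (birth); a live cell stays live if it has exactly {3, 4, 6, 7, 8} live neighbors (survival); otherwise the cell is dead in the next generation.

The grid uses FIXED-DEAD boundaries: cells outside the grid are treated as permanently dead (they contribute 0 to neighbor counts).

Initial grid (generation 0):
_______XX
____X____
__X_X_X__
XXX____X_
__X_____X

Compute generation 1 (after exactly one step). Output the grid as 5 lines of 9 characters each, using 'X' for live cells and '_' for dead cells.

Simulating step by step:
Generation 0 (given above): 12 live cells
Generation 1: 6 live cells
(generation 1 grid is the final answer)

Answer: _________
___X_X_X_
_____X___
_XX______
_________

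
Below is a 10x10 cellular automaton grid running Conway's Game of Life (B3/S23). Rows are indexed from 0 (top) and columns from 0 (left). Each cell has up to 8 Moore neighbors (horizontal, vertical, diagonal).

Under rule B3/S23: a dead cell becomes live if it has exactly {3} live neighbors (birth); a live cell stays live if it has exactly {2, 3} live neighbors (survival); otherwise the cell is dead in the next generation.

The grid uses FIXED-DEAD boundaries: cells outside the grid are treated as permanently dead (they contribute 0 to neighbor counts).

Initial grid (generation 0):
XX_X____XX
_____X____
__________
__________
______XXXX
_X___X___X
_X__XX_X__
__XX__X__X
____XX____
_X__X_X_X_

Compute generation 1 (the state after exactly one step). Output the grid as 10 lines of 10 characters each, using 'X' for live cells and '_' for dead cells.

Simulating step by step:
Generation 0 (given above): 27 live cells
Generation 1: 22 live cells
(generation 1 grid is the final answer)

Answer: __________
__________
__________
_______XX_
______XXXX
____XX___X
_X_XXX__X_
__XX__X___
__X_X_XX__
____X_____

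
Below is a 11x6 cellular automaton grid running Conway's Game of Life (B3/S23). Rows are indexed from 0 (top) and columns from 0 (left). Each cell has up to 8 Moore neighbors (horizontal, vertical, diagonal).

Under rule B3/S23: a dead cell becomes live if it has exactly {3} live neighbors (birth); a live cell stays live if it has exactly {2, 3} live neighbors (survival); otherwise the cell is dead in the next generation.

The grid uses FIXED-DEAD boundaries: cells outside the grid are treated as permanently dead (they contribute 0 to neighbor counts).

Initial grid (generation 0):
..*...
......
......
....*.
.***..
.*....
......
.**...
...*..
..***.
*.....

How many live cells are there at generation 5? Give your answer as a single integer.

Answer: 22

Derivation:
Simulating step by step:
Generation 0 (given above): 13 live cells
Generation 1: 15 live cells
......
......
......
..**..
.***..
.*....
.**...
..*...
.*..*.
..***.
...*..
Generation 2: 17 live cells
......
......
......
.*.*..
.*.*..
*..*..
.**...
..**..
.*..*.
..*.*.
..***.
Generation 3: 16 live cells
......
......
......
......
**.**.
*..*..
.*....
...*..
.*..*.
.**.**
..*.*.
Generation 4: 21 live cells
......
......
......
......
*****.
*..**.
..*...
..*...
.*..**
.**.**
.**.**
Generation 5: 22 live cells
......
......
......
.***..
***.*.
*...*.
.**...
.***..
.*..**
*.....
.**.**
Population at generation 5: 22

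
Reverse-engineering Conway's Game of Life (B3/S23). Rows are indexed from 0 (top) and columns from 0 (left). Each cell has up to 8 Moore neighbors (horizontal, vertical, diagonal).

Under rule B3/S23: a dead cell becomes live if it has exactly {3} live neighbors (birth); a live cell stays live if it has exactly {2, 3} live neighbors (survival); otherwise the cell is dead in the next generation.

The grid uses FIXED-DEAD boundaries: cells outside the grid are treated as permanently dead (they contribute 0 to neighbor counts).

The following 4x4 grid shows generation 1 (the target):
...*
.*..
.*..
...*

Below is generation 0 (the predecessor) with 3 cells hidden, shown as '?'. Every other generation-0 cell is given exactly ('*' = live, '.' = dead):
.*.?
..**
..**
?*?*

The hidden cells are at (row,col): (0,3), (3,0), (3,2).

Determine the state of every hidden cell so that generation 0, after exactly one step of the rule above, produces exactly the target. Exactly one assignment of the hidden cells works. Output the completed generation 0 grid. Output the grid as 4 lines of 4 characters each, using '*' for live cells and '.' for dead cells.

Answer: .*.*
..**
..**
.*.*

Derivation:
Hidden generation-0 cells (in order): (0,3), (3,0), (3,2).
A hidden cell only influences target cells in its own 3x3 neighborhood. Try each of the 2^3 = 8 assignments, step the completed generation 0 forward once under B3/S23, and compare with the target:
  (0,3)=. (3,0)=. (3,2)=. -> step gives (0,2)='*' but target has '.' -> reject
  (0,3)=. (3,0)=. (3,2)=* -> step gives (0,2)='*' but target has '.' -> reject
  (0,3)=. (3,0)=* (3,2)=. -> step gives (0,2)='*' but target has '.' -> reject
  (0,3)=. (3,0)=* (3,2)=* -> step gives (0,2)='*' but target has '.' -> reject
  (0,3)=* (3,0)=. (3,2)=. -> step reproduces the target at every cell -> ACCEPT
  (0,3)=* (3,0)=. (3,2)=* -> step gives (2,1)='.' but target has '*' -> reject
  (0,3)=* (3,0)=* (3,2)=. -> step gives (2,1)='.' but target has '*' -> reject
  (0,3)=* (3,0)=* (3,2)=* -> step gives (2,1)='.' but target has '*' -> reject
Unique solution: (0,3)=live, (3,0)=dead, (3,2)=dead.
Check: live-neighbor counts of every cell in the completed generation 0:
1142
1354
1354
1142
Applying B3/S23 to generation 0 with these counts gives:
...*
.*..
.*..
...*
which matches the target exactly.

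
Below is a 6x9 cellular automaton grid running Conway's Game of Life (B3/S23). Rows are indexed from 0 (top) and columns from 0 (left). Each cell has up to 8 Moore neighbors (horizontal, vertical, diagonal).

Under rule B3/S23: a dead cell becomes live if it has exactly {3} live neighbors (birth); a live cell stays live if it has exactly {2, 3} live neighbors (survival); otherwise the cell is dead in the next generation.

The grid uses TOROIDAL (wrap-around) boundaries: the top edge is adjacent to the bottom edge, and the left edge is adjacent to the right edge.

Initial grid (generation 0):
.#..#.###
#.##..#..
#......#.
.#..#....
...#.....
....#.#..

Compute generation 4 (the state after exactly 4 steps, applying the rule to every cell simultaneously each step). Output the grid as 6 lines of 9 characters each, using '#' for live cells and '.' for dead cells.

Answer: ........#
......#..
#.....#..
#...##...
.....###.
.....###.

Derivation:
Simulating step by step:
Generation 0 (given above): 16 live cells
Generation 1: 21 live cells
###.#.#.#
#.##.##..
#.##....#
.........
...###...
...##.#..
Generation 2: 17 live cells
#.....#.#
.....##..
#.###...#
..#......
...#.#...
##....##.
Generation 3: 23 live cells
##......#
.#.####..
.#####...
.##......
.##...#..
##...###.
Generation 4: 13 live cells
(generation 4 grid is the final answer)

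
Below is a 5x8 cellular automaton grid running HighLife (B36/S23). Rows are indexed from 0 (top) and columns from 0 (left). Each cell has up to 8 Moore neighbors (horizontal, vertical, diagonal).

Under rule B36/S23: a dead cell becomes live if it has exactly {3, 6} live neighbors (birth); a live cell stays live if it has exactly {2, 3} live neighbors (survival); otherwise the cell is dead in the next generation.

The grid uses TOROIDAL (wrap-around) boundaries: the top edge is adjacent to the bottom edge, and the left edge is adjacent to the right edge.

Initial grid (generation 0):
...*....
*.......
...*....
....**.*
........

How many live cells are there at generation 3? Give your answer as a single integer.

Simulating step by step:
Generation 0 (given above): 6 live cells
Generation 1: 3 live cells
........
........
....*...
....*...
....*...
Generation 2: 3 live cells
........
........
........
...***..
........
Generation 3: 3 live cells
........
........
....*...
....*...
....*...
Population at generation 3: 3

Answer: 3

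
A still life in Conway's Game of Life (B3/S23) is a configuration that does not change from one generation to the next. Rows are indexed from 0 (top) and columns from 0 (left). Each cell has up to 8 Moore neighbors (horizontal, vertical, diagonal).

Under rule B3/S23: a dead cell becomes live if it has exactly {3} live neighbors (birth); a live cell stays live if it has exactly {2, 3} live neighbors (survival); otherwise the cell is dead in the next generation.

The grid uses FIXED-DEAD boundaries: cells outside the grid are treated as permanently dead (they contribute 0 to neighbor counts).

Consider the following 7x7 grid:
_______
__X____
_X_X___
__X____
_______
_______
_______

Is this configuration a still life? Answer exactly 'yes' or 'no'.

Answer: yes

Derivation:
Compute generation 1 and compare to generation 0 (given above):
Generation 1:
_______
__X____
_X_X___
__X____
_______
_______
_______
The grids are IDENTICAL -> still life.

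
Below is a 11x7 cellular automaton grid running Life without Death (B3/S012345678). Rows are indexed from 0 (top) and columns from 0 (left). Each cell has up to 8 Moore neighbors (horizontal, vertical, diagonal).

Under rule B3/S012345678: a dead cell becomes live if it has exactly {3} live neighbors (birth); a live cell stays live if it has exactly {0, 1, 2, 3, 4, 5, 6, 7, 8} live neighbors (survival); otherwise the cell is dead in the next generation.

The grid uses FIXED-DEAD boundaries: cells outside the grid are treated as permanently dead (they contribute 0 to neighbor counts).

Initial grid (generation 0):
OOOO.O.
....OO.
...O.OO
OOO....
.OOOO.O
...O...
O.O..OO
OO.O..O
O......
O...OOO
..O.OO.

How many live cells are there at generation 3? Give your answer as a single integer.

Answer: 54

Derivation:
Simulating step by step:
Generation 0 (given above): 35 live cells
Generation 1: 51 live cells
OOOO.O.
.O..OO.
.OOO.OO
OOO...O
OOOOO.O
...O..O
O.OOOOO
OOOO.OO
O...O.O
OO.OOOO
..OOOOO
Generation 2: 53 live cells
OOOO.O.
.O..OO.
.OOO.OO
OOO...O
OOOOO.O
O..O..O
O.OOOOO
OOOO.OO
O...O.O
OO.OOOO
.OOOOOO
Generation 3: 54 live cells
OOOO.O.
.O..OO.
.OOO.OO
OOO...O
OOOOO.O
O..O..O
O.OOOOO
OOOO.OO
O...O.O
OO.OOOO
OOOOOOO
Population at generation 3: 54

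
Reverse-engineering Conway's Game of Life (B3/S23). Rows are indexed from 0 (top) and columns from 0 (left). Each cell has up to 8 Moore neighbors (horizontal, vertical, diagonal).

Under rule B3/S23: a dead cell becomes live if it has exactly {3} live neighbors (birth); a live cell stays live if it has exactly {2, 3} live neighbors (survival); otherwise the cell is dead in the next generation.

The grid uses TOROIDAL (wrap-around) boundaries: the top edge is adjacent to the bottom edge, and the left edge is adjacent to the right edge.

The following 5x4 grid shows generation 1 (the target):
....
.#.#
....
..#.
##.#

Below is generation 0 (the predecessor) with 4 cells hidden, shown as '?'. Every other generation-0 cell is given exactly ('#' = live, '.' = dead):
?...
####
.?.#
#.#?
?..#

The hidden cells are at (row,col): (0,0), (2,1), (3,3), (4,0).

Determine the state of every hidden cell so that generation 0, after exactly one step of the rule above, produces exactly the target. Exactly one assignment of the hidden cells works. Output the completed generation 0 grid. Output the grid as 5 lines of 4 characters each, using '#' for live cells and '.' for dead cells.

Hidden generation-0 cells (in order): (0,0), (2,1), (3,3), (4,0).
A hidden cell only influences target cells in its own 3x3 neighborhood. Try each of the 2^4 = 16 assignments, step the completed generation 0 forward once under B3/S23, and compare with the target:
  (0,0)=. (2,1)=. (3,3)=. (4,0)=. -> step gives (0,1)='#' but target has '.' -> reject
  (0,0)=. (2,1)=. (3,3)=. (4,0)=# -> step gives (1,0)='#' but target has '.' -> reject
  (0,0)=. (2,1)=. (3,3)=# (4,0)=. -> step gives (0,1)='#' but target has '.' -> reject
  (0,0)=. (2,1)=. (3,3)=# (4,0)=# -> step gives (1,0)='#' but target has '.' -> reject
  (0,0)=. (2,1)=# (3,3)=. (4,0)=. -> step gives (0,1)='#' but target has '.' -> reject
  (0,0)=. (2,1)=# (3,3)=. (4,0)=# -> step reproduces the target at every cell -> ACCEPT
  (0,0)=. (2,1)=# (3,3)=# (4,0)=. -> step gives (0,1)='#' but target has '.' -> reject
  (0,0)=. (2,1)=# (3,3)=# (4,0)=# -> step gives (3,2)='.' but target has '#' -> reject
  (0,0)=# (2,1)=. (3,3)=. (4,0)=. -> step gives (1,2)='#' but target has '.' -> reject
  (0,0)=# (2,1)=. (3,3)=. (4,0)=# -> step gives (1,2)='#' but target has '.' -> reject
  (0,0)=# (2,1)=. (3,3)=# (4,0)=. -> step gives (1,2)='#' but target has '.' -> reject
  (0,0)=# (2,1)=. (3,3)=# (4,0)=# -> step gives (1,2)='#' but target has '.' -> reject
  (0,0)=# (2,1)=# (3,3)=. (4,0)=. -> step gives (1,1)='.' but target has '#' -> reject
  (0,0)=# (2,1)=# (3,3)=. (4,0)=# -> step gives (1,1)='.' but target has '#' -> reject
  (0,0)=# (2,1)=# (3,3)=# (4,0)=. -> step gives (1,1)='.' but target has '#' -> reject
  (0,0)=# (2,1)=# (3,3)=# (4,0)=# -> step gives (1,1)='.' but target has '#' -> reject
Unique solution: (0,0)=dead, (2,1)=live, (3,3)=dead, (4,0)=live.
Check: live-neighbor counts of every cell in the completed generation 0:
5445
4343
6565
4435
2323
Applying B3/S23 to generation 0 with these counts gives:
....
.#.#
....
..#.
##.#
which matches the target exactly.

Answer: ....
####
.#.#
#.#.
#..#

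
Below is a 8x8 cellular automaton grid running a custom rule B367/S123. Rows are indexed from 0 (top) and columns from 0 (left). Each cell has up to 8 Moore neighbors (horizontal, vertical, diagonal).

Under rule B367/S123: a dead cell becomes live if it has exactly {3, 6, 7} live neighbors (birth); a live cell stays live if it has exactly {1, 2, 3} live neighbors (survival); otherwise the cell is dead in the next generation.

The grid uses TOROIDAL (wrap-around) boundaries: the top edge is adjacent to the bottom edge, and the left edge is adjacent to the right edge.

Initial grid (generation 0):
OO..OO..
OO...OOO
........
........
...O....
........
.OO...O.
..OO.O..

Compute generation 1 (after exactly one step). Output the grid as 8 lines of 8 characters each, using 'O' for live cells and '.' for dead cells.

Simulating step by step:
Generation 0 (given above): 16 live cells
Generation 1: 18 live cells
(generation 1 grid is the final answer)

Answer: ...O....
.O..OOOO
O.....OO
........
........
..O.....
.OOO..O.
O..O.OO.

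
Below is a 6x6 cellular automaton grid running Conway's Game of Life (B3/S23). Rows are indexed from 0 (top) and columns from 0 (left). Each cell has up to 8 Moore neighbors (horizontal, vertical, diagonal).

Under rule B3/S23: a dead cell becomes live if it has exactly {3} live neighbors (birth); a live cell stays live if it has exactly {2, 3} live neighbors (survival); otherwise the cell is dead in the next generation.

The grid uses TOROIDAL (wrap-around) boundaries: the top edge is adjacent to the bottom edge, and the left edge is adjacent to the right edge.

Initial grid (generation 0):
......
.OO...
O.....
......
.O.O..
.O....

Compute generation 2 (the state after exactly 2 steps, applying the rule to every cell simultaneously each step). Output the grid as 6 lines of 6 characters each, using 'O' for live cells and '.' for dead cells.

Simulating step by step:
Generation 0 (given above): 6 live cells
Generation 1: 6 live cells
.OO...
.O....
.O....
......
..O...
..O...
Generation 2: 6 live cells
(generation 2 grid is the final answer)

Answer: .OO...
OO....
......
......
......
..OO..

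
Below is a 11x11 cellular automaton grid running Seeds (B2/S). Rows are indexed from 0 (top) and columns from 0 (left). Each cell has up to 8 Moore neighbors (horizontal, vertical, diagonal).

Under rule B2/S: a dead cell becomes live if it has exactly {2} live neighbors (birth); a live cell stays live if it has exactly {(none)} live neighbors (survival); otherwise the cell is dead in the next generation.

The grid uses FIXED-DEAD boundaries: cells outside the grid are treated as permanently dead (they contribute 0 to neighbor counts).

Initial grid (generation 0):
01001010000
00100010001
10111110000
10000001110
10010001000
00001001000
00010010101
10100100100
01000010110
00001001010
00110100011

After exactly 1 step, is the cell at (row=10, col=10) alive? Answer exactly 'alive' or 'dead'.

Simulating step by step:
Generation 0 (given above): 41 live cells
Generation 1: 23 live cells
00110001000
10000000000
00000000001
00000000000
01001000010
00100100010
01100000000
00011000001
10111000001
01000000000
00000010000

Cell (10,10) at generation 1: 0 -> dead

Answer: dead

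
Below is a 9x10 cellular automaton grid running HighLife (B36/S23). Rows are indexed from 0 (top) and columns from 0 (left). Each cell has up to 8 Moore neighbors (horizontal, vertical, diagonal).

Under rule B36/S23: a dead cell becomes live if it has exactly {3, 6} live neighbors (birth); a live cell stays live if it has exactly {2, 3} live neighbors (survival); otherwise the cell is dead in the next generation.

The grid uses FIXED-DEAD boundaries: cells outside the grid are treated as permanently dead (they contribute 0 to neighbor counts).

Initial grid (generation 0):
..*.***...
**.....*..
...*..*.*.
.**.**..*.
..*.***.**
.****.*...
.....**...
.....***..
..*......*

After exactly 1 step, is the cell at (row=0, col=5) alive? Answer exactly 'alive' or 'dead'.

Answer: alive

Derivation:
Simulating step by step:
Generation 0 (given above): 33 live cells
Generation 1: 27 live cells
.*...**...
.****..*..
*..****.*.
.**.....*.
......*.**
.**.......
..**......
.....*.*..
......*...

Cell (0,5) at generation 1: 1 -> alive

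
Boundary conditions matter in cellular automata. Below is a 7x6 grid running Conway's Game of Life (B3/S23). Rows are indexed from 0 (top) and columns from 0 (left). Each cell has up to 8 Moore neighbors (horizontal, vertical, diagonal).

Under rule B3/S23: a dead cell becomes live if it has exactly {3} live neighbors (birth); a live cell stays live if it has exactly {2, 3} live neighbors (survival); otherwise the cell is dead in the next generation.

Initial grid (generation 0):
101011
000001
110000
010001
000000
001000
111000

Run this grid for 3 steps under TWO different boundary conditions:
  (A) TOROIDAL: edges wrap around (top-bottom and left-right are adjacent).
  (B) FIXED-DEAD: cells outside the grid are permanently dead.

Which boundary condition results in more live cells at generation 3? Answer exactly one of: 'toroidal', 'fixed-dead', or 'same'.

Answer: toroidal

Derivation:
Under TOROIDAL boundary, generation 3:
111011
001010
110000
000000
000000
000000
101100
Population = 12

Under FIXED-DEAD boundary, generation 3:
000011
000011
000000
110000
000000
100000
011000
Population = 9

Comparison: toroidal=12, fixed-dead=9 -> toroidal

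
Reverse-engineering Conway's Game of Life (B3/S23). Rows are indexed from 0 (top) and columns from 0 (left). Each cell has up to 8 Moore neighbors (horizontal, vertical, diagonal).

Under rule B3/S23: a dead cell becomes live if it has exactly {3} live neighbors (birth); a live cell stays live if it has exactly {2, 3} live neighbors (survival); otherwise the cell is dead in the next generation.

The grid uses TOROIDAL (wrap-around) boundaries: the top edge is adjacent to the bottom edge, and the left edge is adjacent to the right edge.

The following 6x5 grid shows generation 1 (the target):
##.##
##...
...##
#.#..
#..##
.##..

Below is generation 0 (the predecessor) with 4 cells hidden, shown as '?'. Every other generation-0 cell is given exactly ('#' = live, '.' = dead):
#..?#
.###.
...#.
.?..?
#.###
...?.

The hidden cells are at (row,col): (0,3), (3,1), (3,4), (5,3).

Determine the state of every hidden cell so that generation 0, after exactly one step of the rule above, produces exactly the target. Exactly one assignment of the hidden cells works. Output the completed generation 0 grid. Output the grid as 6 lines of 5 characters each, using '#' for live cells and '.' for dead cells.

Answer: #..##
.###.
...#.
....#
#.###
.....

Derivation:
Hidden generation-0 cells (in order): (0,3), (3,1), (3,4), (5,3).
A hidden cell only influences target cells in its own 3x3 neighborhood. Try each of the 2^4 = 16 assignments, step the completed generation 0 forward once under B3/S23, and compare with the target:
  (0,3)=. (3,1)=. (3,4)=. (5,3)=. -> step gives (0,2)='#' but target has '.' -> reject
  (0,3)=. (3,1)=. (3,4)=. (5,3)=# -> step gives (0,3)='.' but target has '#' -> reject
  (0,3)=. (3,1)=. (3,4)=# (5,3)=. -> step gives (0,2)='#' but target has '.' -> reject
  (0,3)=. (3,1)=. (3,4)=# (5,3)=# -> step gives (0,3)='.' but target has '#' -> reject
  (0,3)=. (3,1)=# (3,4)=. (5,3)=. -> step gives (0,2)='#' but target has '.' -> reject
  (0,3)=. (3,1)=# (3,4)=. (5,3)=# -> step gives (0,3)='.' but target has '#' -> reject
  (0,3)=. (3,1)=# (3,4)=# (5,3)=. -> step gives (0,2)='#' but target has '.' -> reject
  (0,3)=. (3,1)=# (3,4)=# (5,3)=# -> step gives (0,3)='.' but target has '#' -> reject
  (0,3)=# (3,1)=. (3,4)=. (5,3)=. -> step gives (2,4)='.' but target has '#' -> reject
  (0,3)=# (3,1)=. (3,4)=. (5,3)=# -> step gives (0,3)='.' but target has '#' -> reject
  (0,3)=# (3,1)=. (3,4)=# (5,3)=. -> step reproduces the target at every cell -> ACCEPT
  (0,3)=# (3,1)=. (3,4)=# (5,3)=# -> step gives (0,3)='.' but target has '#' -> reject
  (0,3)=# (3,1)=# (3,4)=. (5,3)=. -> step gives (2,1)='#' but target has '.' -> reject
  (0,3)=# (3,1)=# (3,4)=. (5,3)=# -> step gives (0,3)='.' but target has '#' -> reject
  (0,3)=# (3,1)=# (3,4)=# (5,3)=. -> step gives (2,0)='#' but target has '.' -> reject
  (0,3)=# (3,1)=# (3,4)=# (5,3)=# -> step gives (0,3)='.' but target has '#' -> reject
Unique solution: (0,3)=live, (3,1)=dead, (3,4)=live, (5,3)=dead.
Check: live-neighbor counts of every cell in the completed generation 0:
23433
32445
22433
32354
22133
43356
Applying B3/S23 to generation 0 with these counts gives:
##.##
##...
...##
#.#..
#..##
.##..
which matches the target exactly.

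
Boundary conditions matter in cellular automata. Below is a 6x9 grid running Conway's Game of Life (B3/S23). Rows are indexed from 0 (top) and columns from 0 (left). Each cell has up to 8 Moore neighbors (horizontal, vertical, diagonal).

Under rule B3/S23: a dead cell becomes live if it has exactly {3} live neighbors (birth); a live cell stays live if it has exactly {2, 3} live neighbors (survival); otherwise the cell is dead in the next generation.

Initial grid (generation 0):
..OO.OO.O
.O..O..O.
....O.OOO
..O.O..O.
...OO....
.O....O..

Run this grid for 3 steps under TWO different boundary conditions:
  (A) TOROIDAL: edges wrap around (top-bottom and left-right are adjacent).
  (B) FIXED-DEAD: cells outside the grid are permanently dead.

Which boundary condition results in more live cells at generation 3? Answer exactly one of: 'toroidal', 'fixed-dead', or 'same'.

Under TOROIDAL boundary, generation 3:
O..O.O...
.........
.O....O..
...OO...O
........O
O...OOO..
Population = 13

Under FIXED-DEAD boundary, generation 3:
...O.O...
....O.OO.
.....O...
...O....O
...O..OO.
...O..O..
Population = 13

Comparison: toroidal=13, fixed-dead=13 -> same

Answer: same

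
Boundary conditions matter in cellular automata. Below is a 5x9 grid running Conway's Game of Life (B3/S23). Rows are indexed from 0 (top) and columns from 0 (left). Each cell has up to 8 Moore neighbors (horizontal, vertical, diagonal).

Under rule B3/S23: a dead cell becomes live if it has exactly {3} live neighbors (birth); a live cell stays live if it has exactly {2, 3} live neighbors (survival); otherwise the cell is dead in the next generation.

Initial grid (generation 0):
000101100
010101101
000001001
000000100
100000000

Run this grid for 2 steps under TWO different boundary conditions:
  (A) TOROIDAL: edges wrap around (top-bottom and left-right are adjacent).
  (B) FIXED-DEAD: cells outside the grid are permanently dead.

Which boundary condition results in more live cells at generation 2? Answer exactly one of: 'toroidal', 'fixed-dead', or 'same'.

Answer: toroidal

Derivation:
Under TOROIDAL boundary, generation 2:
000001011
100110000
010000000
000010100
000001010
Population = 11

Under FIXED-DEAD boundary, generation 2:
000000100
000110000
000000000
000000000
000000000
Population = 3

Comparison: toroidal=11, fixed-dead=3 -> toroidal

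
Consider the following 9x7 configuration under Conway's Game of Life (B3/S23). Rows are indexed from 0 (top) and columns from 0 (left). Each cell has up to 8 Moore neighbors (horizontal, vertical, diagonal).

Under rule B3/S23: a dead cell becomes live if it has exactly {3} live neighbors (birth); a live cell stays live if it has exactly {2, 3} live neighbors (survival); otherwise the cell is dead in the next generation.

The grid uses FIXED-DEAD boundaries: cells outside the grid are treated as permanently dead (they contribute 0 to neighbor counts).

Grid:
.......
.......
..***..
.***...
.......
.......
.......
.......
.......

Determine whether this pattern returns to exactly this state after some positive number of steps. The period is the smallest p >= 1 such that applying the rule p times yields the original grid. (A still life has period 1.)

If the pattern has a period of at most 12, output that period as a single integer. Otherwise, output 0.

Simulating and comparing each generation to the original:
Gen 0 (original, given above): 6 live cells
Gen 1: 6 live cells, differs from original
Gen 2: 6 live cells, MATCHES original -> period = 2

Answer: 2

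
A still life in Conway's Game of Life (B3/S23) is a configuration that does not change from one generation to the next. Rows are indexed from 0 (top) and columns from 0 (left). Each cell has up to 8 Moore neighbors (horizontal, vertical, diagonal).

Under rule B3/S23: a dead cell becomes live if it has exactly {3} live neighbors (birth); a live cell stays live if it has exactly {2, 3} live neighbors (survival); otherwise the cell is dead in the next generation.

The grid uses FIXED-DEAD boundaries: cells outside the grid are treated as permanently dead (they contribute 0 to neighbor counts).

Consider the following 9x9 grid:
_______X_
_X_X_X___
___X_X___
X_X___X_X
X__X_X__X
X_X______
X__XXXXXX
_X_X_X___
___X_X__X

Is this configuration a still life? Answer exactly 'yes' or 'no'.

Compute generation 1 and compare to generation 0 (given above):
Generation 1:
_________
__X___X__
_X_X_XX__
_XXX_XXX_
X_XX___X_
X_X_____X
X__X_XXX_
___X____X
__X______
Cell (0,7) differs: gen0=1 vs gen1=0 -> NOT a still life.

Answer: no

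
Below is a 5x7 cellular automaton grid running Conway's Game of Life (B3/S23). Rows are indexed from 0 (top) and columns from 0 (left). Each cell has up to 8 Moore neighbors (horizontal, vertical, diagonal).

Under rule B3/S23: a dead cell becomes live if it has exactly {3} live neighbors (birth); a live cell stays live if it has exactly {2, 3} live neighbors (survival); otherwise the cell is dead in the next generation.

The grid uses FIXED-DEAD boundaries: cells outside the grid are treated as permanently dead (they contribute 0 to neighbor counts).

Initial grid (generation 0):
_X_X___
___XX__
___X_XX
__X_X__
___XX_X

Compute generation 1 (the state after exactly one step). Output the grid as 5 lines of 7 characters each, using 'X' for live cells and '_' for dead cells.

Simulating step by step:
Generation 0 (given above): 12 live cells
Generation 1: 12 live cells
(generation 1 grid is the final answer)

Answer: __XXX__
___X_X_
__X__X_
__X___X
___XXX_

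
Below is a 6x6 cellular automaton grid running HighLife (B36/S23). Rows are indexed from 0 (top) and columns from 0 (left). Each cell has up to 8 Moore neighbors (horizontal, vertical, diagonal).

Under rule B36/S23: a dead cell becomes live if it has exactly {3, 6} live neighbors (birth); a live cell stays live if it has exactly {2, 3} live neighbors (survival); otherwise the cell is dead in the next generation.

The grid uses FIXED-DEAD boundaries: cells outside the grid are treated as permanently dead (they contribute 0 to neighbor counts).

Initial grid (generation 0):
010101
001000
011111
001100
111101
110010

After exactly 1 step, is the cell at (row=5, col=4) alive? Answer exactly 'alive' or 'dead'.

Answer: alive

Derivation:
Simulating step by step:
Generation 0 (given above): 19 live cells
Generation 1: 12 live cells
001000
000001
010010
110011
100000
100110

Cell (5,4) at generation 1: 1 -> alive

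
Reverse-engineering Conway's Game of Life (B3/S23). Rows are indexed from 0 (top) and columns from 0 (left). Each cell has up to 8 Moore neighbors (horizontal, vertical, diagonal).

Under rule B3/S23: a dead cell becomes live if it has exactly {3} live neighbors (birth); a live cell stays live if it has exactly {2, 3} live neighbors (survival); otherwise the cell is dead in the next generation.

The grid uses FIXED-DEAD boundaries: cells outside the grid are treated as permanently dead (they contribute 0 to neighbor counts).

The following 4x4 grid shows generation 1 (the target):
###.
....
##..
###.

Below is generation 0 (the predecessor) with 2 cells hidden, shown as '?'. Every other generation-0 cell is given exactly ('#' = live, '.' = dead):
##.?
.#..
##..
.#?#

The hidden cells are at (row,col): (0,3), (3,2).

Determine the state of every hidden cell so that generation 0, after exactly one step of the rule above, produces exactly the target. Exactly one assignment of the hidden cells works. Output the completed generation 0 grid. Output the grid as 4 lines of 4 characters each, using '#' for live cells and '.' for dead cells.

Answer: ##.#
.#..
##..
.#.#

Derivation:
Hidden generation-0 cells (in order): (0,3), (3,2).
A hidden cell only influences target cells in its own 3x3 neighborhood. Try each of the 2^2 = 4 assignments, step the completed generation 0 forward once under B3/S23, and compare with the target:
  (0,3)=. (3,2)=. -> step gives (0,2)='.' but target has '#' -> reject
  (0,3)=. (3,2)=# -> step gives (0,2)='.' but target has '#' -> reject
  (0,3)=# (3,2)=. -> step reproduces the target at every cell -> ACCEPT
  (0,3)=# (3,2)=# -> step gives (2,1)='.' but target has '#' -> reject
Unique solution: (0,3)=live, (3,2)=dead.
Check: live-neighbor counts of every cell in the completed generation 0:
2230
5441
3341
3230
Applying B3/S23 to generation 0 with these counts gives:
###.
....
##..
###.
which matches the target exactly.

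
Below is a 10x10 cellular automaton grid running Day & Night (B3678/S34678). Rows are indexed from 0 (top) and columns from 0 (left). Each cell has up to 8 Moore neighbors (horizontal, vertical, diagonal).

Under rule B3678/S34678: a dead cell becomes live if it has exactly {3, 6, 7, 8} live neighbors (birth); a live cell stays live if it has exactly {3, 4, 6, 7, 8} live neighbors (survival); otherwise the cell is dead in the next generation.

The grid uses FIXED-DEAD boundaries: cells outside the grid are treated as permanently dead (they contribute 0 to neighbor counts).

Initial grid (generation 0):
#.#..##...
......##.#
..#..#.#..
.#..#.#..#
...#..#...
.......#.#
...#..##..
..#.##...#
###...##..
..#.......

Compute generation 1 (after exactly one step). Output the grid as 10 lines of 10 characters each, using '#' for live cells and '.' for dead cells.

Simulating step by step:
Generation 0 (given above): 31 live cells
Generation 1: 25 live cells
(generation 1 grid is the final answer)

Answer: ......##..
.#.....##.
.....#.#..
..##..##..
.....#.##.
.......##.
....###...
..#..#..#.
.##..#....
..........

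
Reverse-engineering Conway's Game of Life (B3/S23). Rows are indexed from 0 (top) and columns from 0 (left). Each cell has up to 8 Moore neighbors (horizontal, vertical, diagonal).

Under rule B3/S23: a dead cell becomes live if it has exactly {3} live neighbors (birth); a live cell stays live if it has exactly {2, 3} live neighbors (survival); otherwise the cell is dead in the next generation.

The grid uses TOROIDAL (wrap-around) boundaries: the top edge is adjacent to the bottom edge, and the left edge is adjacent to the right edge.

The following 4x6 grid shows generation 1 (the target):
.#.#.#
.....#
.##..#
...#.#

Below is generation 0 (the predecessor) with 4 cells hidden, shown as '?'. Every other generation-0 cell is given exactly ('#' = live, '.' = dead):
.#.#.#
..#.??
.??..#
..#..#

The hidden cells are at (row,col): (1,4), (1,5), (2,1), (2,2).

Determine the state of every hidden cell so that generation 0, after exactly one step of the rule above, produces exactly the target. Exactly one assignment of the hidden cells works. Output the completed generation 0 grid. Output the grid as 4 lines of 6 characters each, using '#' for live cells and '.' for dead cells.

Answer: .#.#.#
..#.##
.##..#
..#..#

Derivation:
Hidden generation-0 cells (in order): (1,4), (1,5), (2,1), (2,2).
A hidden cell only influences target cells in its own 3x3 neighborhood. Try each of the 2^4 = 16 assignments, step the completed generation 0 forward once under B3/S23, and compare with the target:
  (1,4)=. (1,5)=. (2,1)=. (2,2)=. -> step gives (0,0)='#' but target has '.' -> reject
  (1,4)=. (1,5)=. (2,1)=. (2,2)=# -> step gives (0,0)='#' but target has '.' -> reject
  (1,4)=. (1,5)=. (2,1)=# (2,2)=. -> step gives (0,0)='#' but target has '.' -> reject
  (1,4)=. (1,5)=. (2,1)=# (2,2)=# -> step gives (0,0)='#' but target has '.' -> reject
  (1,4)=. (1,5)=# (2,1)=. (2,2)=. -> step gives (1,2)='#' but target has '.' -> reject
  (1,4)=. (1,5)=# (2,1)=. (2,2)=# -> step gives (1,1)='#' but target has '.' -> reject
  (1,4)=. (1,5)=# (2,1)=# (2,2)=. -> step gives (1,1)='#' but target has '.' -> reject
  (1,4)=. (1,5)=# (2,1)=# (2,2)=# -> step gives (1,3)='#' but target has '.' -> reject
  (1,4)=# (1,5)=. (2,1)=. (2,2)=. -> step gives (0,0)='#' but target has '.' -> reject
  (1,4)=# (1,5)=. (2,1)=. (2,2)=# -> step gives (0,0)='#' but target has '.' -> reject
  (1,4)=# (1,5)=. (2,1)=# (2,2)=. -> step gives (0,0)='#' but target has '.' -> reject
  (1,4)=# (1,5)=. (2,1)=# (2,2)=# -> step gives (0,0)='#' but target has '.' -> reject
  (1,4)=# (1,5)=# (2,1)=. (2,2)=. -> step gives (1,2)='#' but target has '.' -> reject
  (1,4)=# (1,5)=# (2,1)=. (2,2)=# -> step gives (1,1)='#' but target has '.' -> reject
  (1,4)=# (1,5)=# (2,1)=# (2,2)=. -> step gives (1,1)='#' but target has '.' -> reject
  (1,4)=# (1,5)=# (2,1)=# (2,2)=# -> step reproduces the target at every cell -> ACCEPT
Unique solution: (1,4)=live, (1,5)=live, (2,1)=live, (2,2)=live.
Check: live-neighbor counts of every cell in the completed generation 0:
424353
544443
433443
544342
Applying B3/S23 to generation 0 with these counts gives:
.#.#.#
.....#
.##..#
...#.#
which matches the target exactly.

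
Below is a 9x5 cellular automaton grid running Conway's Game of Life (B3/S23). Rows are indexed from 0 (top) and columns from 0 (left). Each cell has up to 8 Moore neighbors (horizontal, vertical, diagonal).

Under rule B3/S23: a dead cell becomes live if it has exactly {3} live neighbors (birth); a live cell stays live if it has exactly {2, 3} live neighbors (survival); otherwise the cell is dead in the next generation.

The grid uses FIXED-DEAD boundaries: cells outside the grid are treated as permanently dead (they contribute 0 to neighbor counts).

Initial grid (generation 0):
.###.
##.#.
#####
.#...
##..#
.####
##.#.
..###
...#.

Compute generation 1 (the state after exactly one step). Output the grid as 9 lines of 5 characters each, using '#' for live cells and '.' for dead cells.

Simulating step by step:
Generation 0 (given above): 26 live cells
Generation 1: 15 live cells
(generation 1 grid is the final answer)

Answer: ##.#.
.....
...##
....#
#...#
....#
#....
.#..#
..###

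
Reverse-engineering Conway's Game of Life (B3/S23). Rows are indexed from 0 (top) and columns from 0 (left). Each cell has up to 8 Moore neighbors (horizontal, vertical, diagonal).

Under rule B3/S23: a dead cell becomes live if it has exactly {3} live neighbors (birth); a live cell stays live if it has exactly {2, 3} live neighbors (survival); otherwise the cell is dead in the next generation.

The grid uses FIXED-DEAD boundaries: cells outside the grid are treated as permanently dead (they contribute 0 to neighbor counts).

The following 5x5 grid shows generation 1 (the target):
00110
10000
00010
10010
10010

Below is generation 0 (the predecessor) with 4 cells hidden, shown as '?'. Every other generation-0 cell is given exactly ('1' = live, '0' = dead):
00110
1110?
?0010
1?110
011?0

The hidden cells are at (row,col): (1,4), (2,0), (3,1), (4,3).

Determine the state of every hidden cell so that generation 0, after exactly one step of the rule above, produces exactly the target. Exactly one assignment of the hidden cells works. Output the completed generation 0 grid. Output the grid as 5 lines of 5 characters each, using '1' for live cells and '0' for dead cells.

Answer: 00110
11100
10010
11110
01100

Derivation:
Hidden generation-0 cells (in order): (1,4), (2,0), (3,1), (4,3).
A hidden cell only influences target cells in its own 3x3 neighborhood. Try each of the 2^4 = 16 assignments, step the completed generation 0 forward once under B3/S23, and compare with the target:
  (1,4)=0 (2,0)=0 (3,1)=0 (4,3)=0 -> step gives (1,0)='0' but target has '1' -> reject
  (1,4)=0 (2,0)=0 (3,1)=0 (4,3)=1 -> step gives (1,0)='0' but target has '1' -> reject
  (1,4)=0 (2,0)=0 (3,1)=1 (4,3)=0 -> step gives (1,0)='0' but target has '1' -> reject
  (1,4)=0 (2,0)=0 (3,1)=1 (4,3)=1 -> step gives (1,0)='0' but target has '1' -> reject
  (1,4)=0 (2,0)=1 (3,1)=0 (4,3)=0 -> step gives (2,0)='1' but target has '0' -> reject
  (1,4)=0 (2,0)=1 (3,1)=0 (4,3)=1 -> step gives (2,0)='1' but target has '0' -> reject
  (1,4)=0 (2,0)=1 (3,1)=1 (4,3)=0 -> step reproduces the target at every cell -> ACCEPT
  (1,4)=0 (2,0)=1 (3,1)=1 (4,3)=1 -> step gives (3,3)='0' but target has '1' -> reject
  (1,4)=1 (2,0)=0 (3,1)=0 (4,3)=0 -> step gives (1,0)='0' but target has '1' -> reject
  (1,4)=1 (2,0)=0 (3,1)=0 (4,3)=1 -> step gives (1,0)='0' but target has '1' -> reject
  (1,4)=1 (2,0)=0 (3,1)=1 (4,3)=0 -> step gives (1,0)='0' but target has '1' -> reject
  (1,4)=1 (2,0)=0 (3,1)=1 (4,3)=1 -> step gives (1,0)='0' but target has '1' -> reject
  (1,4)=1 (2,0)=1 (3,1)=0 (4,3)=0 -> step gives (1,4)='1' but target has '0' -> reject
  (1,4)=1 (2,0)=1 (3,1)=0 (4,3)=1 -> step gives (1,4)='1' but target has '0' -> reject
  (1,4)=1 (2,0)=1 (3,1)=1 (4,3)=0 -> step gives (1,4)='1' but target has '0' -> reject
  (1,4)=1 (2,0)=1 (3,1)=1 (4,3)=1 -> step gives (1,4)='1' but target has '0' -> reject
Unique solution: (1,4)=dead, (2,0)=live, (3,1)=live, (4,3)=dead.
Check: live-neighbor counts of every cell in the completed generation 0:
24321
24442
47632
35532
34431
Applying B3/S23 to generation 0 with these counts gives:
00110
10000
00010
10010
10010
which matches the target exactly.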